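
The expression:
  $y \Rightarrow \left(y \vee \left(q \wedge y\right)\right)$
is always true.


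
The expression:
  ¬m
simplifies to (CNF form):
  ¬m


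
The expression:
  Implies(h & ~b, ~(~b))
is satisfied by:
  {b: True, h: False}
  {h: False, b: False}
  {h: True, b: True}


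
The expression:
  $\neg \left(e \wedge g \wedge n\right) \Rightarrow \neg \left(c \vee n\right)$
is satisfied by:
  {g: True, e: True, c: False, n: False}
  {g: True, c: False, e: False, n: False}
  {e: True, g: False, c: False, n: False}
  {g: False, c: False, e: False, n: False}
  {n: True, g: True, e: True, c: False}
  {n: True, g: True, e: True, c: True}


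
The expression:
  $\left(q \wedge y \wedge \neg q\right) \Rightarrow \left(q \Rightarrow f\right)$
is always true.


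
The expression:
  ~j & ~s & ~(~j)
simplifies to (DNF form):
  False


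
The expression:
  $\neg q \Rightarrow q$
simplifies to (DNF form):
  $q$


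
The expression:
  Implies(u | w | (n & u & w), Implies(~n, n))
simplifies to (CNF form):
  (n | ~u) & (n | ~w)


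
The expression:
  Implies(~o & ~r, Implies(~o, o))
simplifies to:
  o | r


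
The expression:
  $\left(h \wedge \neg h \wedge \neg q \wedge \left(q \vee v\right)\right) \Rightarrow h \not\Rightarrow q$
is always true.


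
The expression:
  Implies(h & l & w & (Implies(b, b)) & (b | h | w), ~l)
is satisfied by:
  {l: False, w: False, h: False}
  {h: True, l: False, w: False}
  {w: True, l: False, h: False}
  {h: True, w: True, l: False}
  {l: True, h: False, w: False}
  {h: True, l: True, w: False}
  {w: True, l: True, h: False}


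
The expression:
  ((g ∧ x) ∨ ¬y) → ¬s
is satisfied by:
  {y: True, x: False, g: False, s: False}
  {y: True, g: True, x: False, s: False}
  {y: True, x: True, g: False, s: False}
  {y: True, g: True, x: True, s: False}
  {y: False, x: False, g: False, s: False}
  {g: True, y: False, x: False, s: False}
  {x: True, y: False, g: False, s: False}
  {g: True, x: True, y: False, s: False}
  {s: True, y: True, x: False, g: False}
  {s: True, g: True, y: True, x: False}
  {s: True, y: True, x: True, g: False}


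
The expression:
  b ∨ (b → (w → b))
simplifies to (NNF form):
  True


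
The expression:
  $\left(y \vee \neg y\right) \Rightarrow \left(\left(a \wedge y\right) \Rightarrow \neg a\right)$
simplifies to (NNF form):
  $\neg a \vee \neg y$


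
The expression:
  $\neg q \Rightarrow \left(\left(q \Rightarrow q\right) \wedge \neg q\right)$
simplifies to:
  $\text{True}$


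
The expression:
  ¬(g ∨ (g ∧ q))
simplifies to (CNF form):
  ¬g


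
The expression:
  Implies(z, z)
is always true.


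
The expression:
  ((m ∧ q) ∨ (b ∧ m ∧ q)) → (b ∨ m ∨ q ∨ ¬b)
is always true.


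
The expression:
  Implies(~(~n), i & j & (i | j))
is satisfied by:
  {i: True, j: True, n: False}
  {i: True, j: False, n: False}
  {j: True, i: False, n: False}
  {i: False, j: False, n: False}
  {i: True, n: True, j: True}


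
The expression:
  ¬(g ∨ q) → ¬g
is always true.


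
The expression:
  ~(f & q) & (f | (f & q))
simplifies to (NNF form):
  f & ~q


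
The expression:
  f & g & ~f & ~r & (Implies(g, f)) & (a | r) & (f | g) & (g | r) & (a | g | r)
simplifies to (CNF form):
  False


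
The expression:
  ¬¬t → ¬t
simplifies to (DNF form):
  ¬t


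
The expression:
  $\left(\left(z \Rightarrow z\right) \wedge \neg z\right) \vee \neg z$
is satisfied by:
  {z: False}


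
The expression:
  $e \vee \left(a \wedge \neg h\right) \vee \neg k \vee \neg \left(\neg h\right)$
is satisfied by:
  {h: True, a: True, e: True, k: False}
  {h: True, a: True, k: False, e: False}
  {h: True, e: True, k: False, a: False}
  {h: True, k: False, e: False, a: False}
  {a: True, e: True, k: False, h: False}
  {a: True, k: False, e: False, h: False}
  {e: True, a: False, k: False, h: False}
  {a: False, k: False, e: False, h: False}
  {a: True, h: True, k: True, e: True}
  {a: True, h: True, k: True, e: False}
  {h: True, k: True, e: True, a: False}
  {h: True, k: True, a: False, e: False}
  {e: True, k: True, a: True, h: False}
  {k: True, a: True, h: False, e: False}
  {k: True, e: True, h: False, a: False}


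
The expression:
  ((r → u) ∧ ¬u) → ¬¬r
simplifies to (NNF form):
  r ∨ u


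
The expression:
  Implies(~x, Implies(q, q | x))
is always true.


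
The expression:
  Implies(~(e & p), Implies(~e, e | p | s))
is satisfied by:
  {p: True, e: True, s: True}
  {p: True, e: True, s: False}
  {p: True, s: True, e: False}
  {p: True, s: False, e: False}
  {e: True, s: True, p: False}
  {e: True, s: False, p: False}
  {s: True, e: False, p: False}


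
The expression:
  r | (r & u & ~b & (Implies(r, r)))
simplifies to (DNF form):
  r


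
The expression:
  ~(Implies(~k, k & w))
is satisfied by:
  {k: False}


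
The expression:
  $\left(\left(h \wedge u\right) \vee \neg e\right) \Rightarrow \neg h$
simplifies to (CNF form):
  $\left(e \vee \neg h\right) \wedge \left(\neg h \vee \neg u\right)$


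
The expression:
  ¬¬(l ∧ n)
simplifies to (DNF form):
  l ∧ n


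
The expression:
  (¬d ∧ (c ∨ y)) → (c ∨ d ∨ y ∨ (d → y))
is always true.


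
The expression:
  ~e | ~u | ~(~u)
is always true.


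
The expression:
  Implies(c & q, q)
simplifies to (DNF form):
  True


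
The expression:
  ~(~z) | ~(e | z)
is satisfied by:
  {z: True, e: False}
  {e: False, z: False}
  {e: True, z: True}


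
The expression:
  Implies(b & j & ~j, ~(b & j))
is always true.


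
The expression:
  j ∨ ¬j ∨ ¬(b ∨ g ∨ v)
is always true.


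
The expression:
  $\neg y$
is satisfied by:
  {y: False}


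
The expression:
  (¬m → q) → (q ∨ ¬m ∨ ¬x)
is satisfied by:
  {q: True, m: False, x: False}
  {m: False, x: False, q: False}
  {x: True, q: True, m: False}
  {x: True, m: False, q: False}
  {q: True, m: True, x: False}
  {m: True, q: False, x: False}
  {x: True, m: True, q: True}


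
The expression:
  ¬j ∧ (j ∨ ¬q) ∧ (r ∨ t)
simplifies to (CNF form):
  ¬j ∧ ¬q ∧ (r ∨ t)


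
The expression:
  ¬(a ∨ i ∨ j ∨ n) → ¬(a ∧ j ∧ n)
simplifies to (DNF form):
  True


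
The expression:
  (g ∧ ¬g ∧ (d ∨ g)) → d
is always true.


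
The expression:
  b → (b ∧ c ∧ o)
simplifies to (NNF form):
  (c ∧ o) ∨ ¬b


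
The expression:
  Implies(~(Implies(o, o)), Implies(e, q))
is always true.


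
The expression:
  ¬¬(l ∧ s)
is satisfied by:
  {s: True, l: True}


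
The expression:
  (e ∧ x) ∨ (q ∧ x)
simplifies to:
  x ∧ (e ∨ q)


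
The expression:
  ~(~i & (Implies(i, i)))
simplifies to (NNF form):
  i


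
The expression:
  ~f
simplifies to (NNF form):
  ~f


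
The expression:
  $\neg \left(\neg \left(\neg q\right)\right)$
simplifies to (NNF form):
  $\neg q$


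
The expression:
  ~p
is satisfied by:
  {p: False}


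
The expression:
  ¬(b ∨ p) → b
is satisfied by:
  {b: True, p: True}
  {b: True, p: False}
  {p: True, b: False}


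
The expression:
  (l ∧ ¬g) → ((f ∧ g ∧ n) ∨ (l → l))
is always true.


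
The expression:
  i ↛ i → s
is always true.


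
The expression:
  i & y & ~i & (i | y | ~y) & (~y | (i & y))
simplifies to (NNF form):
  False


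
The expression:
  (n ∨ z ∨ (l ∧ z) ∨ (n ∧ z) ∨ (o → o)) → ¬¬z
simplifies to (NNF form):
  z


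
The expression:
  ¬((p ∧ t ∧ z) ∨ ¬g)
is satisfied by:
  {g: True, p: False, t: False, z: False}
  {z: True, g: True, p: False, t: False}
  {t: True, g: True, p: False, z: False}
  {z: True, t: True, g: True, p: False}
  {p: True, g: True, z: False, t: False}
  {z: True, p: True, g: True, t: False}
  {t: True, p: True, g: True, z: False}


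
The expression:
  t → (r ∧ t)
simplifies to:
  r ∨ ¬t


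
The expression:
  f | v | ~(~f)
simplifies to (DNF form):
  f | v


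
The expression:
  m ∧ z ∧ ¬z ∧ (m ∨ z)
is never true.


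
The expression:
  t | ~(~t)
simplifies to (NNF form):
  t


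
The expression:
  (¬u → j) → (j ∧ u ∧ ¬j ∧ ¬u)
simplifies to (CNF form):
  ¬j ∧ ¬u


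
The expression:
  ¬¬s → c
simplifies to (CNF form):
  c ∨ ¬s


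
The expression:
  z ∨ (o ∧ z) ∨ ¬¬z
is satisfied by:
  {z: True}


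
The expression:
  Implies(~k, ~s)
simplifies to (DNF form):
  k | ~s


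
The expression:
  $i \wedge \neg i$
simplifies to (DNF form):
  $\text{False}$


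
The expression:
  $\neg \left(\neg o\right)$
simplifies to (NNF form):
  $o$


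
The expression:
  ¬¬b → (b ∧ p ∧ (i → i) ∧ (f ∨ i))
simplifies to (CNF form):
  (p ∨ ¬b) ∧ (f ∨ i ∨ ¬b) ∧ (f ∨ p ∨ ¬b) ∧ (i ∨ p ∨ ¬b)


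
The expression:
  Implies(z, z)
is always true.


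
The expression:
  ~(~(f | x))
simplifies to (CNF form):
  f | x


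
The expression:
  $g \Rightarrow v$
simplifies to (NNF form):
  $v \vee \neg g$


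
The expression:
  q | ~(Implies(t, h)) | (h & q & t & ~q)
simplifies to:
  q | (t & ~h)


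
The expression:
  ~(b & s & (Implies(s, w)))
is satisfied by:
  {s: False, b: False, w: False}
  {w: True, s: False, b: False}
  {b: True, s: False, w: False}
  {w: True, b: True, s: False}
  {s: True, w: False, b: False}
  {w: True, s: True, b: False}
  {b: True, s: True, w: False}


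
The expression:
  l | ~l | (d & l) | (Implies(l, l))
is always true.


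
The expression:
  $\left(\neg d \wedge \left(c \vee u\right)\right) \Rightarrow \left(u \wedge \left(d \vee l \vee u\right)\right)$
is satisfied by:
  {d: True, u: True, c: False}
  {d: True, c: False, u: False}
  {u: True, c: False, d: False}
  {u: False, c: False, d: False}
  {d: True, u: True, c: True}
  {d: True, c: True, u: False}
  {u: True, c: True, d: False}


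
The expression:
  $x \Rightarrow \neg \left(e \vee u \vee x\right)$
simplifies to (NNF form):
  $\neg x$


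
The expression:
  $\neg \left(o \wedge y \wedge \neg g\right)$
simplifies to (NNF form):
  $g \vee \neg o \vee \neg y$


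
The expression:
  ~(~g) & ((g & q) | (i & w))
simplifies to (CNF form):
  g & (i | q) & (q | w)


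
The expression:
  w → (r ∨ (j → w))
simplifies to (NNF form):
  True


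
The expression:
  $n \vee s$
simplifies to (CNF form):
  $n \vee s$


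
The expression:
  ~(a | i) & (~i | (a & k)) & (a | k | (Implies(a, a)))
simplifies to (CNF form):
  ~a & ~i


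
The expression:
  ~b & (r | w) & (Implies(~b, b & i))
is never true.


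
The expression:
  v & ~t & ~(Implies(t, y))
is never true.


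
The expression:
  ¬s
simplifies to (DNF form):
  ¬s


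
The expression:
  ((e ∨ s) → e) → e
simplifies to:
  e ∨ s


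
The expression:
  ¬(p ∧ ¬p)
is always true.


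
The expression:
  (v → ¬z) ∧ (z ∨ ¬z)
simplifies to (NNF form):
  ¬v ∨ ¬z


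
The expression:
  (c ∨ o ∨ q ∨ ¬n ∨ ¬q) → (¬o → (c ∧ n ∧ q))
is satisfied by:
  {n: True, o: True, q: True, c: True}
  {n: True, o: True, q: True, c: False}
  {n: True, o: True, c: True, q: False}
  {n: True, o: True, c: False, q: False}
  {o: True, q: True, c: True, n: False}
  {o: True, q: True, c: False, n: False}
  {o: True, q: False, c: True, n: False}
  {o: True, q: False, c: False, n: False}
  {n: True, q: True, c: True, o: False}


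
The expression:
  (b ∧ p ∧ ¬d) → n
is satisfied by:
  {n: True, d: True, p: False, b: False}
  {n: True, p: False, d: False, b: False}
  {d: True, n: False, p: False, b: False}
  {n: False, p: False, d: False, b: False}
  {b: True, n: True, d: True, p: False}
  {b: True, n: True, p: False, d: False}
  {b: True, d: True, n: False, p: False}
  {b: True, n: False, p: False, d: False}
  {n: True, p: True, d: True, b: False}
  {n: True, p: True, b: False, d: False}
  {p: True, d: True, b: False, n: False}
  {p: True, b: False, d: False, n: False}
  {n: True, p: True, b: True, d: True}
  {n: True, p: True, b: True, d: False}
  {p: True, b: True, d: True, n: False}


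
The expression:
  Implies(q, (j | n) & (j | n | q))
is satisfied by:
  {n: True, j: True, q: False}
  {n: True, j: False, q: False}
  {j: True, n: False, q: False}
  {n: False, j: False, q: False}
  {n: True, q: True, j: True}
  {n: True, q: True, j: False}
  {q: True, j: True, n: False}


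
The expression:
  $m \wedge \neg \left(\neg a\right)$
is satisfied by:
  {a: True, m: True}


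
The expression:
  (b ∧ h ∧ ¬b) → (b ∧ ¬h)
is always true.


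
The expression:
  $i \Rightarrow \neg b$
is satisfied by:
  {b: False, i: False}
  {i: True, b: False}
  {b: True, i: False}


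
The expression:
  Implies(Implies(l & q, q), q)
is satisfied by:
  {q: True}


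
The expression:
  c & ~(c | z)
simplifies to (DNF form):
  False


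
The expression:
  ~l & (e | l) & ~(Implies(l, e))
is never true.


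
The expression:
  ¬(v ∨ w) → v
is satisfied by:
  {v: True, w: True}
  {v: True, w: False}
  {w: True, v: False}


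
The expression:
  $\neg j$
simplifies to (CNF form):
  $\neg j$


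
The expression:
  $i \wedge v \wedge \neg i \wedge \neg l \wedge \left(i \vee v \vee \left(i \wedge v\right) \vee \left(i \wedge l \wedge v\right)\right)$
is never true.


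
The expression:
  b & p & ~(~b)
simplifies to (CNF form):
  b & p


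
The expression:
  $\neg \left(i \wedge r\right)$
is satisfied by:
  {i: False, r: False}
  {r: True, i: False}
  {i: True, r: False}


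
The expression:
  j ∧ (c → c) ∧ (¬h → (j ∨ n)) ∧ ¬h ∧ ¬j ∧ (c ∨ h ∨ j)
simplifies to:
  False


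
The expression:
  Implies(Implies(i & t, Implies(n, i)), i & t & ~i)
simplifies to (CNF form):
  False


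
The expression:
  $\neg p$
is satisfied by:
  {p: False}


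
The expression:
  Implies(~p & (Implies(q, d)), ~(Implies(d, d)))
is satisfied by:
  {q: True, p: True, d: False}
  {p: True, d: False, q: False}
  {q: True, p: True, d: True}
  {p: True, d: True, q: False}
  {q: True, d: False, p: False}


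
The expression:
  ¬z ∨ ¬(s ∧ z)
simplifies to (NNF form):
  ¬s ∨ ¬z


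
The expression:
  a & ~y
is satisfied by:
  {a: True, y: False}


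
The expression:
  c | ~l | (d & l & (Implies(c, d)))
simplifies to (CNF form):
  c | d | ~l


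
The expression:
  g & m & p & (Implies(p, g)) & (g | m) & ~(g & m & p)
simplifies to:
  False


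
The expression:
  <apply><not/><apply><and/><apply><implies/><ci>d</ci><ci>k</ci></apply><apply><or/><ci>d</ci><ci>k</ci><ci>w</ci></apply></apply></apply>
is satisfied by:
  {d: True, w: False, k: False}
  {w: False, k: False, d: False}
  {d: True, w: True, k: False}


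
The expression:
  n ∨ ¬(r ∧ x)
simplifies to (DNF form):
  n ∨ ¬r ∨ ¬x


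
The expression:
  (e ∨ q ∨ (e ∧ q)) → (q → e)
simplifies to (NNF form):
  e ∨ ¬q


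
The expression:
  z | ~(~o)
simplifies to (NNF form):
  o | z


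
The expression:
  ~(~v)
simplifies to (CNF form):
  v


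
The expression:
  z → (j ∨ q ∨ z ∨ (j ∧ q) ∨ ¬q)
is always true.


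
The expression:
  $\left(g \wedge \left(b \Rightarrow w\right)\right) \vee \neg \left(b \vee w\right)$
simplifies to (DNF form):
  $\left(g \wedge w\right) \vee \left(\neg b \wedge \neg w\right)$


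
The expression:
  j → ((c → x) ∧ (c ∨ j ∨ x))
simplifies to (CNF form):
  x ∨ ¬c ∨ ¬j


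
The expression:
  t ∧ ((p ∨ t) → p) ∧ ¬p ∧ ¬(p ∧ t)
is never true.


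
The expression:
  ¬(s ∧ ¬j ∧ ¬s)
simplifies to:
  True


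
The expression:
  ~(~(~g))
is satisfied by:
  {g: False}


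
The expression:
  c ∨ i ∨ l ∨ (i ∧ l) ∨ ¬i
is always true.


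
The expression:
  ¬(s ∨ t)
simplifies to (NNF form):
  ¬s ∧ ¬t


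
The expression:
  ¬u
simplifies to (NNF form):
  ¬u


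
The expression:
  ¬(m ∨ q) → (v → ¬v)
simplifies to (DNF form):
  m ∨ q ∨ ¬v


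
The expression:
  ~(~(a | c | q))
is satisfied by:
  {a: True, q: True, c: True}
  {a: True, q: True, c: False}
  {a: True, c: True, q: False}
  {a: True, c: False, q: False}
  {q: True, c: True, a: False}
  {q: True, c: False, a: False}
  {c: True, q: False, a: False}


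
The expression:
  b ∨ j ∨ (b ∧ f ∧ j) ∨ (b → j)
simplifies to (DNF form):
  True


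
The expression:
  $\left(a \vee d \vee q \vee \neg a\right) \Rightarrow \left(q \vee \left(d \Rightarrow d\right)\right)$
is always true.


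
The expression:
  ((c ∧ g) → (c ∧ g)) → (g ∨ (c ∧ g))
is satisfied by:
  {g: True}


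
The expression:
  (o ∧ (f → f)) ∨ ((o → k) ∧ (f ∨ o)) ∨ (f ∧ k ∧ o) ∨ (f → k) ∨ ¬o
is always true.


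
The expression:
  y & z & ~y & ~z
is never true.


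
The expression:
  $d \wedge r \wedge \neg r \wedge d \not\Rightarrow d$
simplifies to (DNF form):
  $\text{False}$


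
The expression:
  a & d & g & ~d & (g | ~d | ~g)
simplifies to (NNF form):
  False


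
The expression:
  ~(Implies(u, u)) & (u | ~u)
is never true.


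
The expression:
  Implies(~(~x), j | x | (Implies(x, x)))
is always true.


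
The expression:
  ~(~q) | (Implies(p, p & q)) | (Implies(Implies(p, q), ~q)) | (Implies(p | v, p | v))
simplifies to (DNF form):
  True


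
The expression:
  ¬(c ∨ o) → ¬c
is always true.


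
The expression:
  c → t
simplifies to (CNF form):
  t ∨ ¬c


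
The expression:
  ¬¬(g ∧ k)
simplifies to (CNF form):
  g ∧ k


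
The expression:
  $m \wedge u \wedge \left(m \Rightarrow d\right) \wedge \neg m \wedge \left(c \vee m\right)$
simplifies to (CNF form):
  $\text{False}$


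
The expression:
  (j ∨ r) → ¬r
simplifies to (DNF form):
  ¬r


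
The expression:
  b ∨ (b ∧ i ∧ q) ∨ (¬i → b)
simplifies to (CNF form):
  b ∨ i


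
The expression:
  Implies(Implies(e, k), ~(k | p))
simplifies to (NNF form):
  ~k & (e | ~p)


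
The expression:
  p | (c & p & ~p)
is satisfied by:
  {p: True}


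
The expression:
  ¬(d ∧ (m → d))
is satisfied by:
  {d: False}


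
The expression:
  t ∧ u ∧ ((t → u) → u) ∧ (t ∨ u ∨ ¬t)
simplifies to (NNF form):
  t ∧ u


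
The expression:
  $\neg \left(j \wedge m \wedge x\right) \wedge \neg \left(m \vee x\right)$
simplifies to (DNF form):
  $\neg m \wedge \neg x$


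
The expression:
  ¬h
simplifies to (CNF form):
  ¬h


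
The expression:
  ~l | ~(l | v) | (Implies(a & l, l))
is always true.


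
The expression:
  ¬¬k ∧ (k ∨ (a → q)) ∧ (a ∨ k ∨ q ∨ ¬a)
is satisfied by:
  {k: True}


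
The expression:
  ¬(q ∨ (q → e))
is never true.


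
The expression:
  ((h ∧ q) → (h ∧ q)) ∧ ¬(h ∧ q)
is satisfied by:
  {h: False, q: False}
  {q: True, h: False}
  {h: True, q: False}


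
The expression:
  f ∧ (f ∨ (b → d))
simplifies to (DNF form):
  f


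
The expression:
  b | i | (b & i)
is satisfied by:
  {i: True, b: True}
  {i: True, b: False}
  {b: True, i: False}


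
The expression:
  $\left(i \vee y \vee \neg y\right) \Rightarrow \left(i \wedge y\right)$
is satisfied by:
  {i: True, y: True}


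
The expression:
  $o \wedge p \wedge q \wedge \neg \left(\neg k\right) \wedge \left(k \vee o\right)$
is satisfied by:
  {p: True, o: True, q: True, k: True}


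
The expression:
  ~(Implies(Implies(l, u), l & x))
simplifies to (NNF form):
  ~l | (u & ~x)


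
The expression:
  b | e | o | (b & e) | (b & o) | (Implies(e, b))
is always true.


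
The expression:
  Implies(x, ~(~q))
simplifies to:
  q | ~x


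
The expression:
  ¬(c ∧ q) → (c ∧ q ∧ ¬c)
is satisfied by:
  {c: True, q: True}


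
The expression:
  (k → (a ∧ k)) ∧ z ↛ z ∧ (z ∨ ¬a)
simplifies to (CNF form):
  False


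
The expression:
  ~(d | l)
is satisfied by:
  {d: False, l: False}


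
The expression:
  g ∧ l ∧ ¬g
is never true.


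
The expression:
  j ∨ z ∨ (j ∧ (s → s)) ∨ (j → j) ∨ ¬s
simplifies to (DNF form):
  True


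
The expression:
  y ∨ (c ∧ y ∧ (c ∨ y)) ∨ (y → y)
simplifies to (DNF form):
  True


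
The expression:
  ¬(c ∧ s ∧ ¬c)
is always true.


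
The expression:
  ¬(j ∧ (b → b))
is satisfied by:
  {j: False}


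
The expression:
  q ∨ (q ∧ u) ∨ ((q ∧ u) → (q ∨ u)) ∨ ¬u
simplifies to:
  True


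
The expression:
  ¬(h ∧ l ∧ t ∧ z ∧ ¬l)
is always true.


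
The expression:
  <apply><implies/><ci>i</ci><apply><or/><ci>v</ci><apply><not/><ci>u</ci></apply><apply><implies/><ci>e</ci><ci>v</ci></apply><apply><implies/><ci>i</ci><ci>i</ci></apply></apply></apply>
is always true.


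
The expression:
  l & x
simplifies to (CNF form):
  l & x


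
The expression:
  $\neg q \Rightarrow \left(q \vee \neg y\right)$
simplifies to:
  $q \vee \neg y$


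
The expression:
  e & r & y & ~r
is never true.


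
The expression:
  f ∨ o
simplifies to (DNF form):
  f ∨ o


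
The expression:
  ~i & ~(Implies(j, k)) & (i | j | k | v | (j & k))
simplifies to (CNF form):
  j & ~i & ~k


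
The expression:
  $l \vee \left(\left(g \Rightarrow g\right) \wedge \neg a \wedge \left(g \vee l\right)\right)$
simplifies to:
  $l \vee \left(g \wedge \neg a\right)$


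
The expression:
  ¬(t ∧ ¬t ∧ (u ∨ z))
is always true.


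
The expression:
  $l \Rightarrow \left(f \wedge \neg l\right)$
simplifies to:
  $\neg l$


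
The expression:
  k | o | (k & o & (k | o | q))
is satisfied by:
  {k: True, o: True}
  {k: True, o: False}
  {o: True, k: False}


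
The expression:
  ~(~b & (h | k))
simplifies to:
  b | (~h & ~k)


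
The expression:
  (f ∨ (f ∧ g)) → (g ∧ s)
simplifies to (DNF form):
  (g ∧ s) ∨ ¬f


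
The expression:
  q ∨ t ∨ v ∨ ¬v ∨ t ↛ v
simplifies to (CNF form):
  True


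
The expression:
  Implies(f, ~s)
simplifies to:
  ~f | ~s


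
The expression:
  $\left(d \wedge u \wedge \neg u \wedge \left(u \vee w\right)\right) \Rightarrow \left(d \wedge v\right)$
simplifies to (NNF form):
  $\text{True}$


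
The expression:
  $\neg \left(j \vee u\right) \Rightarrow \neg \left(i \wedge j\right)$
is always true.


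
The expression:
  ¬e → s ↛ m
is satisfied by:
  {e: True, s: True, m: False}
  {e: True, s: False, m: False}
  {e: True, m: True, s: True}
  {e: True, m: True, s: False}
  {s: True, m: False, e: False}


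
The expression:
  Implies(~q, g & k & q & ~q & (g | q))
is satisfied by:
  {q: True}


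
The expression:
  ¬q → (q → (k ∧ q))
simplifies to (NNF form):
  True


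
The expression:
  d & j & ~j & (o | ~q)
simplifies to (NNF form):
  False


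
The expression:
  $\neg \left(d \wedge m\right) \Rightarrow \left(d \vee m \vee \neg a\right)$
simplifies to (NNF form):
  $d \vee m \vee \neg a$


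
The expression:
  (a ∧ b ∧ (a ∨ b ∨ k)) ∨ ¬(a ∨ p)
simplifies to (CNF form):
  (a ∨ ¬a) ∧ (a ∨ ¬p) ∧ (b ∨ ¬a) ∧ (b ∨ ¬p)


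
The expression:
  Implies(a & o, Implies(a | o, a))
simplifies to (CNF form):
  True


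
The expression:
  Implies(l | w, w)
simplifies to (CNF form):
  w | ~l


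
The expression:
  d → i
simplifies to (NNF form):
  i ∨ ¬d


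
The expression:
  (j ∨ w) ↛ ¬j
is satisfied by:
  {j: True}


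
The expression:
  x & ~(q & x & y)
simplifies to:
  x & (~q | ~y)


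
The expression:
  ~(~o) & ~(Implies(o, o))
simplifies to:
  False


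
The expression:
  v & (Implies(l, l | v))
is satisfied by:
  {v: True}


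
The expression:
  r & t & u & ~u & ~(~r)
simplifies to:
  False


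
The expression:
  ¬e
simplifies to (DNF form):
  ¬e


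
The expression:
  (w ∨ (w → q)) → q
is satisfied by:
  {q: True}


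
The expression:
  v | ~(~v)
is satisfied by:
  {v: True}


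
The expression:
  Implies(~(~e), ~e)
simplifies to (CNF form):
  ~e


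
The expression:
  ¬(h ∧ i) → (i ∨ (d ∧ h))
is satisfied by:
  {i: True, d: True, h: True}
  {i: True, d: True, h: False}
  {i: True, h: True, d: False}
  {i: True, h: False, d: False}
  {d: True, h: True, i: False}


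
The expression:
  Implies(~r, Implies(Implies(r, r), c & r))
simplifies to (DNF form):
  r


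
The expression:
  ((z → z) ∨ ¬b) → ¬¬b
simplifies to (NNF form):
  b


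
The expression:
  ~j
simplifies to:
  ~j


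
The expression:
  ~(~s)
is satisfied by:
  {s: True}


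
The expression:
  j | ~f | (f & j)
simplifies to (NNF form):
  j | ~f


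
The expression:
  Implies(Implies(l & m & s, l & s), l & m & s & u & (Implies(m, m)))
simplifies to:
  l & m & s & u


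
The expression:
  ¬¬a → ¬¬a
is always true.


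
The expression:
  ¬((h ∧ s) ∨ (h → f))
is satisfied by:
  {h: True, f: False, s: False}


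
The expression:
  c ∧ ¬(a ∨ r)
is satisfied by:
  {c: True, r: False, a: False}


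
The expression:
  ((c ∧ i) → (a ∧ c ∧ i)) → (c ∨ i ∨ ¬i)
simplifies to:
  True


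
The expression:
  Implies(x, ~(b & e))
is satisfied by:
  {e: False, x: False, b: False}
  {b: True, e: False, x: False}
  {x: True, e: False, b: False}
  {b: True, x: True, e: False}
  {e: True, b: False, x: False}
  {b: True, e: True, x: False}
  {x: True, e: True, b: False}


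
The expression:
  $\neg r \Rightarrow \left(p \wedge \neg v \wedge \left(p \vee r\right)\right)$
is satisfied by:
  {r: True, p: True, v: False}
  {r: True, p: False, v: False}
  {r: True, v: True, p: True}
  {r: True, v: True, p: False}
  {p: True, v: False, r: False}


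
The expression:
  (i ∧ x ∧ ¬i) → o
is always true.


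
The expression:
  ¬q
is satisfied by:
  {q: False}


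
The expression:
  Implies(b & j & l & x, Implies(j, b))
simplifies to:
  True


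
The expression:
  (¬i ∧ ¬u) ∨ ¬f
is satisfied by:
  {i: False, f: False, u: False}
  {u: True, i: False, f: False}
  {i: True, u: False, f: False}
  {u: True, i: True, f: False}
  {f: True, u: False, i: False}


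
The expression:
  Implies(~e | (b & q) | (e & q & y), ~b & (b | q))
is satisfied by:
  {e: True, b: False, q: False}
  {q: True, e: True, b: False}
  {q: True, e: False, b: False}
  {b: True, e: True, q: False}


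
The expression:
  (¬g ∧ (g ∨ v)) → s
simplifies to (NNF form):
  g ∨ s ∨ ¬v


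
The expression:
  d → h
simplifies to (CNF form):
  h ∨ ¬d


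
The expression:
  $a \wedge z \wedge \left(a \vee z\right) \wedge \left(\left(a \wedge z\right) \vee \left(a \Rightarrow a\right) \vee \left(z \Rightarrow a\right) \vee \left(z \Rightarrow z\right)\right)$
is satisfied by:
  {a: True, z: True}


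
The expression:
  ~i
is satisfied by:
  {i: False}


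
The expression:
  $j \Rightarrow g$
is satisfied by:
  {g: True, j: False}
  {j: False, g: False}
  {j: True, g: True}


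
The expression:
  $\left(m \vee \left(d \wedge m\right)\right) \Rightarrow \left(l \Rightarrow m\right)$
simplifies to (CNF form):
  $\text{True}$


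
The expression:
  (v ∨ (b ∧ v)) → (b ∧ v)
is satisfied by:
  {b: True, v: False}
  {v: False, b: False}
  {v: True, b: True}


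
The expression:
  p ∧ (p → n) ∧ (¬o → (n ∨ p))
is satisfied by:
  {p: True, n: True}


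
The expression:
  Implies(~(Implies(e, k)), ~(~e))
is always true.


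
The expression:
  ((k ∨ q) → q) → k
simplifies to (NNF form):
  k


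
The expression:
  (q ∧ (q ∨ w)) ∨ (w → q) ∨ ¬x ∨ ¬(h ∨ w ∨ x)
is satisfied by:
  {q: True, w: False, x: False}
  {w: False, x: False, q: False}
  {x: True, q: True, w: False}
  {x: True, w: False, q: False}
  {q: True, w: True, x: False}
  {w: True, q: False, x: False}
  {x: True, w: True, q: True}


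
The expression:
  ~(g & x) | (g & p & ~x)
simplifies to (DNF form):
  ~g | ~x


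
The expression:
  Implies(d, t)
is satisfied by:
  {t: True, d: False}
  {d: False, t: False}
  {d: True, t: True}


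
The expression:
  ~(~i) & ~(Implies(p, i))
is never true.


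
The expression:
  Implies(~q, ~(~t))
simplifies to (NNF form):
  q | t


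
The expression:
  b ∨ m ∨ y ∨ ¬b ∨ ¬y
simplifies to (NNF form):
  True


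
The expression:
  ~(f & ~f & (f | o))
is always true.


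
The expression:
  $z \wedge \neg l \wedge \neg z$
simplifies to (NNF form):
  $\text{False}$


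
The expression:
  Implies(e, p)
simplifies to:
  p | ~e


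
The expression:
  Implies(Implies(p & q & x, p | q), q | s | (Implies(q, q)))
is always true.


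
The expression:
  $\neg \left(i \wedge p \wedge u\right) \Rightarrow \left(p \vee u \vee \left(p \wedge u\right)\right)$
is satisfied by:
  {u: True, p: True}
  {u: True, p: False}
  {p: True, u: False}


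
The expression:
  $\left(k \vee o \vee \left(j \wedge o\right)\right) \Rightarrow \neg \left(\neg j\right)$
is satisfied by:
  {j: True, k: False, o: False}
  {o: True, j: True, k: False}
  {j: True, k: True, o: False}
  {o: True, j: True, k: True}
  {o: False, k: False, j: False}


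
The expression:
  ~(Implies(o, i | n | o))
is never true.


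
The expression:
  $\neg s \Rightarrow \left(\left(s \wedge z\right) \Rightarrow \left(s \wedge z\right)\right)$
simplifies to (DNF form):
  $\text{True}$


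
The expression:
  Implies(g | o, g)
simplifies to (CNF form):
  g | ~o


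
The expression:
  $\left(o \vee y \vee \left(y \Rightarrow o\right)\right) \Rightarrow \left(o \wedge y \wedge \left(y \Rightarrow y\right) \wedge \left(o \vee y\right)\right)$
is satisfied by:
  {o: True, y: True}


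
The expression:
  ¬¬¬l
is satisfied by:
  {l: False}


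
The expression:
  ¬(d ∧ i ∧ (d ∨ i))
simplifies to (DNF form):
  ¬d ∨ ¬i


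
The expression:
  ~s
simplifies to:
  ~s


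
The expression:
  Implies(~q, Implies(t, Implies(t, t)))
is always true.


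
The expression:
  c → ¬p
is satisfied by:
  {p: False, c: False}
  {c: True, p: False}
  {p: True, c: False}


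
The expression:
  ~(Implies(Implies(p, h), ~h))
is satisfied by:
  {h: True}


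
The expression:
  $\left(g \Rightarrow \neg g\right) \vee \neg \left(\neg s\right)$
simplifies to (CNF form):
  $s \vee \neg g$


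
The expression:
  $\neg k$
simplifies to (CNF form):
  $\neg k$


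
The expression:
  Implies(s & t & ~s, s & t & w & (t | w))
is always true.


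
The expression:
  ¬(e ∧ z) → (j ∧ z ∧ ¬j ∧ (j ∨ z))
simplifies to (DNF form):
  e ∧ z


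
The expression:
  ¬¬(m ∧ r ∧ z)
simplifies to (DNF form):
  m ∧ r ∧ z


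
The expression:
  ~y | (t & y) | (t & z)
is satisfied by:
  {t: True, y: False}
  {y: False, t: False}
  {y: True, t: True}


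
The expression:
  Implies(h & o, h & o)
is always true.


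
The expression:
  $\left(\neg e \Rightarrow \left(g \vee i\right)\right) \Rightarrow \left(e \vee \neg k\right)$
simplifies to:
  $e \vee \left(\neg g \wedge \neg i\right) \vee \neg k$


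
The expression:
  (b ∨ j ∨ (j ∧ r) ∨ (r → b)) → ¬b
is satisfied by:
  {b: False}


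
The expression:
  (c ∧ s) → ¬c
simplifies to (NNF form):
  ¬c ∨ ¬s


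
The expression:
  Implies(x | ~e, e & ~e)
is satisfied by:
  {e: True, x: False}


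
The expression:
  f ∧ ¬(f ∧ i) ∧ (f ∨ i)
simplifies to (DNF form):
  f ∧ ¬i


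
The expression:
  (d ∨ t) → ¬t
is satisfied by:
  {t: False}


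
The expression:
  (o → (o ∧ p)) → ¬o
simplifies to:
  ¬o ∨ ¬p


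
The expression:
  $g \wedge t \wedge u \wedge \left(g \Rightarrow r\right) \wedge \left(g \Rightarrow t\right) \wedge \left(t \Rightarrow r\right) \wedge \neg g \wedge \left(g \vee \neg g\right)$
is never true.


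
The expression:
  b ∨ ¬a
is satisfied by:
  {b: True, a: False}
  {a: False, b: False}
  {a: True, b: True}


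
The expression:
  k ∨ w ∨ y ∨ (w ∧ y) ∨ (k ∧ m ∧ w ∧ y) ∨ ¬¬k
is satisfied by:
  {y: True, k: True, w: True}
  {y: True, k: True, w: False}
  {y: True, w: True, k: False}
  {y: True, w: False, k: False}
  {k: True, w: True, y: False}
  {k: True, w: False, y: False}
  {w: True, k: False, y: False}


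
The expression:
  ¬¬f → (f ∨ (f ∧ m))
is always true.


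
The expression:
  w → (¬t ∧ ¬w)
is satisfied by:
  {w: False}


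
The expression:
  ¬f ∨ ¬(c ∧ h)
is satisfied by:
  {h: False, c: False, f: False}
  {f: True, h: False, c: False}
  {c: True, h: False, f: False}
  {f: True, c: True, h: False}
  {h: True, f: False, c: False}
  {f: True, h: True, c: False}
  {c: True, h: True, f: False}


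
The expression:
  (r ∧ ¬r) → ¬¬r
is always true.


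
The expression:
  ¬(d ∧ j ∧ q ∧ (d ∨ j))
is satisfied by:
  {q: False, d: False, j: False}
  {j: True, q: False, d: False}
  {d: True, q: False, j: False}
  {j: True, d: True, q: False}
  {q: True, j: False, d: False}
  {j: True, q: True, d: False}
  {d: True, q: True, j: False}


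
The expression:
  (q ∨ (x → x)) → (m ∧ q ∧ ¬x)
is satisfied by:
  {m: True, q: True, x: False}


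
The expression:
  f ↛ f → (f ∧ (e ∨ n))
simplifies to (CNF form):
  True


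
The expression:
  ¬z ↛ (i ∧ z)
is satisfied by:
  {z: False}


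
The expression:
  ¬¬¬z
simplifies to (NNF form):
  ¬z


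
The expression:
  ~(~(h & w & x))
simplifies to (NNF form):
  h & w & x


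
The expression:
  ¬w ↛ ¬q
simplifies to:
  q ∧ ¬w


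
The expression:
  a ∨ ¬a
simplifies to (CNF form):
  True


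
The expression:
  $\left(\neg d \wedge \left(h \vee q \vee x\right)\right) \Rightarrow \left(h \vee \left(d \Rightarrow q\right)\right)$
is always true.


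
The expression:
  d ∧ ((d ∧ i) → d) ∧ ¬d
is never true.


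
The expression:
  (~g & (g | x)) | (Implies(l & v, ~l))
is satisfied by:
  {x: True, l: False, v: False, g: False}
  {x: False, l: False, v: False, g: False}
  {g: True, x: True, l: False, v: False}
  {g: True, x: False, l: False, v: False}
  {v: True, x: True, l: False, g: False}
  {v: True, x: False, l: False, g: False}
  {g: True, v: True, x: True, l: False}
  {g: True, v: True, x: False, l: False}
  {l: True, x: True, g: False, v: False}
  {l: True, x: False, g: False, v: False}
  {g: True, l: True, x: True, v: False}
  {g: True, l: True, x: False, v: False}
  {v: True, l: True, x: True, g: False}


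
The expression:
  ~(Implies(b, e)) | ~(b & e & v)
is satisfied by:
  {v: False, b: False, e: False}
  {e: True, v: False, b: False}
  {b: True, v: False, e: False}
  {e: True, b: True, v: False}
  {v: True, e: False, b: False}
  {e: True, v: True, b: False}
  {b: True, v: True, e: False}


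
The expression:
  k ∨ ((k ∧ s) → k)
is always true.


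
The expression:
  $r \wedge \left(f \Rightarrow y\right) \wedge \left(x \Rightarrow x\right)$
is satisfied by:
  {r: True, y: True, f: False}
  {r: True, y: False, f: False}
  {r: True, f: True, y: True}


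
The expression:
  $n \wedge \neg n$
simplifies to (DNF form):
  $\text{False}$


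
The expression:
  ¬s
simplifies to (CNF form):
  ¬s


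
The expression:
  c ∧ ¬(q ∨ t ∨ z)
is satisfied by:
  {c: True, q: False, z: False, t: False}


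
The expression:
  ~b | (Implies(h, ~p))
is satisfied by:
  {p: False, b: False, h: False}
  {h: True, p: False, b: False}
  {b: True, p: False, h: False}
  {h: True, b: True, p: False}
  {p: True, h: False, b: False}
  {h: True, p: True, b: False}
  {b: True, p: True, h: False}


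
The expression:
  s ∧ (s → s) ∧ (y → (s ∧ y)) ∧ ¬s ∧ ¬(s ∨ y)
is never true.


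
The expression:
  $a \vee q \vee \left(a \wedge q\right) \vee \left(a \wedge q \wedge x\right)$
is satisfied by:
  {a: True, q: True}
  {a: True, q: False}
  {q: True, a: False}


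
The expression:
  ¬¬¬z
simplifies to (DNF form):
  ¬z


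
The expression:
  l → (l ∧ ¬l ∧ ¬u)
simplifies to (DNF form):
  ¬l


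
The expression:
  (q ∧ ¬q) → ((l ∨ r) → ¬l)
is always true.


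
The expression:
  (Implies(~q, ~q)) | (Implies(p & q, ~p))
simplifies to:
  True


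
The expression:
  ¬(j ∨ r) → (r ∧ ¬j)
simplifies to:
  j ∨ r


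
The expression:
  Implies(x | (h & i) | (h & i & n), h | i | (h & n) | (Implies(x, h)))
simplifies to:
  h | i | ~x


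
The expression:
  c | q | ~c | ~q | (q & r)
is always true.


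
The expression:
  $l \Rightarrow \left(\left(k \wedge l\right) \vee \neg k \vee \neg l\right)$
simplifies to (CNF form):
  $\text{True}$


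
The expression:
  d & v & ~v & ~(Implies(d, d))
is never true.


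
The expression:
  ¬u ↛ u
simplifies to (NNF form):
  True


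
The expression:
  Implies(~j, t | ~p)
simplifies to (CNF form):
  j | t | ~p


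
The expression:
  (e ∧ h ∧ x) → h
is always true.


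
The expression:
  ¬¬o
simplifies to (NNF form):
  o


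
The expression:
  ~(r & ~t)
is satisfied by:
  {t: True, r: False}
  {r: False, t: False}
  {r: True, t: True}


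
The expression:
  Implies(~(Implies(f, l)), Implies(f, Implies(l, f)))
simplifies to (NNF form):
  True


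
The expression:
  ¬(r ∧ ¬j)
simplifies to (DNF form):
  j ∨ ¬r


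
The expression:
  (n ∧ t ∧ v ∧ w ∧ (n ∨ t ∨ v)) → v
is always true.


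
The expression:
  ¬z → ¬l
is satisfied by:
  {z: True, l: False}
  {l: False, z: False}
  {l: True, z: True}


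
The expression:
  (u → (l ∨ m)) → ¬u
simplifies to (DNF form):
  (¬l ∧ ¬m) ∨ ¬u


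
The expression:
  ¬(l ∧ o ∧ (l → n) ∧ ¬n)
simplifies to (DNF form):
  True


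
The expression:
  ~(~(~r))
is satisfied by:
  {r: False}


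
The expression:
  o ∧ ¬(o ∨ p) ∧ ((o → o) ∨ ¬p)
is never true.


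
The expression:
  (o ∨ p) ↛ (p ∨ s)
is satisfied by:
  {o: True, p: False, s: False}


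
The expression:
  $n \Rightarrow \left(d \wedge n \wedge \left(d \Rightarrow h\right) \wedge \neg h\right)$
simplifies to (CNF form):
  $\neg n$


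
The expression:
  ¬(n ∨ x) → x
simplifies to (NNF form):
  n ∨ x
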